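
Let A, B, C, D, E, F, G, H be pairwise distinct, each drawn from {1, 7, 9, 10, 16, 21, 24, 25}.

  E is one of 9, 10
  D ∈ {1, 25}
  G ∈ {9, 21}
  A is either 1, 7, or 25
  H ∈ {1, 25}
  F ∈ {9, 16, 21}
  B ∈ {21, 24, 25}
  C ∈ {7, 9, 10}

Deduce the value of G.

21

The 8 variables draw from only 8 values {1, 7, 9, 10, 16, 21, 24, 25}, so each is used; only F can be 16, hence F = 16.
The 7 still-open variables together cover exactly {1, 7, 9, 10, 21, 24, 25} — 7 values for 7 variables — and 24 appears only in B's list, so B = 24.
Among the 6 still-open variables, 21 fits only G (and all 6 values in {1, 7, 9, 10, 21, 25} must be used), so G = 21.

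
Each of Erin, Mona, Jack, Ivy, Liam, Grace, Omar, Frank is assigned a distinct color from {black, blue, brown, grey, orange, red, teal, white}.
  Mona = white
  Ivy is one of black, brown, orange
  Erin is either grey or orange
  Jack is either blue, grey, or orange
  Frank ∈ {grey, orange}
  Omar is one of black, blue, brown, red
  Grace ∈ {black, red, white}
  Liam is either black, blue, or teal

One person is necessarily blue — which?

Mona's domain is down to {white}, so Mona = white. Strike white from Grace.
The 7 still-open variables together cover exactly {black, blue, brown, grey, orange, red, teal} — 7 values for 7 variables — and teal appears only in Liam's list, so Liam = teal.
The 2 variables Erin and Frank are confined to {grey, orange}, which locks those values in; drop them from Jack, Ivy.
So blue goes to Jack.

Jack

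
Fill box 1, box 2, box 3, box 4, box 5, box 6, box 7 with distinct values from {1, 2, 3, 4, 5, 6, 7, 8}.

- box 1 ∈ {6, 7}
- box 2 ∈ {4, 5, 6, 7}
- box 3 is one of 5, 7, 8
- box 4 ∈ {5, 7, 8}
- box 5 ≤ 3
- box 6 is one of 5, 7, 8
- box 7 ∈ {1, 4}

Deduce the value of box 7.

box 3, box 4, box 6 between them cover only {5, 7, 8} — a naked triple. Remove those values from box 1, box 2.
box 1 has just one choice, so box 1 = 6. So box 2 can't be 6.
That leaves box 2 = 4. Remove 4 from box 7.
So box 7 = 1.

1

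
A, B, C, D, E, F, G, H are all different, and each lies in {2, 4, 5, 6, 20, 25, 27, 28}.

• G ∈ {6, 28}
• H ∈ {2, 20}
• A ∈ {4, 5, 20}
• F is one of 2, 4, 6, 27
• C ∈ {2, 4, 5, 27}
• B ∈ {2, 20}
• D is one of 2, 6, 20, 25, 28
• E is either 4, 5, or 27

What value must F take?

Among the 8 variables, 25 fits only D (and all 8 values in {2, 4, 5, 6, 20, 25, 27, 28} must be used), so D = 25.
Among the 7 still-open variables, 28 fits only G (and all 7 values in {2, 4, 5, 6, 20, 27, 28} must be used), so G = 28.
The 6 still-open variables draw from only 6 values {2, 4, 5, 6, 20, 27}, so each is used; only F can be 6, hence F = 6.

6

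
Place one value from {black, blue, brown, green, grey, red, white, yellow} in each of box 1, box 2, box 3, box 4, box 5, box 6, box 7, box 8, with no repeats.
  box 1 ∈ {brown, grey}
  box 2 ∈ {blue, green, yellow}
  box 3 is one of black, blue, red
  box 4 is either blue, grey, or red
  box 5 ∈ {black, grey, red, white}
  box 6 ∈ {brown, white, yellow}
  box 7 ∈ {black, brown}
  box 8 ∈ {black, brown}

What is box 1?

grey

The 8 variables together cover exactly {black, blue, brown, green, grey, red, white, yellow} — 8 values for 8 variables — and green appears only in box 2's list, so box 2 = green.
The 7 still-open variables together cover exactly {black, blue, brown, grey, red, white, yellow} — 7 values for 7 variables — and yellow appears only in box 6's list, so box 6 = yellow.
The 6 still-open variables draw from only 6 values {black, blue, brown, grey, red, white}, so each is used; only box 5 can be white, hence box 5 = white.
box 7 and box 8 share exactly the 2 values {black, brown}; by pigeonhole those values go to them, so strike black, brown from box 1, box 3.
So box 1 = grey.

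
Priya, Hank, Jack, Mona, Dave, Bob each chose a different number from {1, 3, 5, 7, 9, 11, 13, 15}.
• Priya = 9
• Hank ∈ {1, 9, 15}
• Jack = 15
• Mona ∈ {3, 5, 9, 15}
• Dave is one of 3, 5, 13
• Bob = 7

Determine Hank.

1

Priya has just one choice, so Priya = 9. Strike 9 from Hank, Mona.
Jack's domain is down to {15}, so Jack = 15. Remove 15 from Hank, Mona.
So Hank = 1.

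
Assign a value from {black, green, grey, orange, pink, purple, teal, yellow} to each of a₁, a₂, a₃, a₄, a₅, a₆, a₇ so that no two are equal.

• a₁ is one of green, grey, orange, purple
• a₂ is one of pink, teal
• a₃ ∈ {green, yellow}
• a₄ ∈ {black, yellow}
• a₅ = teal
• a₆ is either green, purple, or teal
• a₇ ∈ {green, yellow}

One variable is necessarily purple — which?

a₅'s domain is down to {teal}, so a₅ = teal. So a₂, a₆ can't be teal.
a₂ has just one choice, so a₂ = pink.
The 2 variables a₃ and a₇ are confined to {green, yellow}, which locks those values in; drop them from a₁, a₄, a₆.
So purple goes to a₆.

a₆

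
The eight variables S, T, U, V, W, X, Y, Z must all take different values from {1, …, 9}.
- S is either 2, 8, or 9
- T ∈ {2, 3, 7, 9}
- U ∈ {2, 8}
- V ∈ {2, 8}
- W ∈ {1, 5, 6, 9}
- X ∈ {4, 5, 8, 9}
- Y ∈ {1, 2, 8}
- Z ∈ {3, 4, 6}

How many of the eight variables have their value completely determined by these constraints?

2

U and V between them cover only {2, 8} — a naked pair. Remove those values from S, T, X, Y.
S has just one choice, so S = 9. Eliminate 9 elsewhere: T, W, X.
Y's domain is down to {1}, so Y = 1. Strike 1 from W.
Determined: S=9, Y=1. The other variables each still have more than one consistent value. That makes 2.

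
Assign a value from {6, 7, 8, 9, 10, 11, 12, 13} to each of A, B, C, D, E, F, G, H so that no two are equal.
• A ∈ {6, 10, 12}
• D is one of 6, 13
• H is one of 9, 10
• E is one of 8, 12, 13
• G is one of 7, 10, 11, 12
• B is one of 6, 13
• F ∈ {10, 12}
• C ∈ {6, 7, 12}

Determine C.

7

The 8 variables draw from only 8 values {6, 7, 8, 9, 10, 11, 12, 13}, so each is used; only E can be 8, hence E = 8.
The 7 still-open variables draw from only 7 values {6, 7, 9, 10, 11, 12, 13}, so each is used; only H can be 9, hence H = 9.
Among the 6 still-open variables, 11 fits only G (and all 6 values in {6, 7, 10, 11, 12, 13} must be used), so G = 11.
The 5 still-open variables together cover exactly {6, 7, 10, 12, 13} — 5 values for 5 variables — and 7 appears only in C's list, so C = 7.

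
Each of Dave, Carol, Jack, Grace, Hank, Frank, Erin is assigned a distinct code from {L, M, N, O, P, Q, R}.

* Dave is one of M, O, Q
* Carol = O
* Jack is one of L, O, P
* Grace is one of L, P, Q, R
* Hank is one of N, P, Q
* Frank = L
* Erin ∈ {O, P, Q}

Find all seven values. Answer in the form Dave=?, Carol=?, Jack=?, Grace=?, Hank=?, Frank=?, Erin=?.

Carol's domain is down to {O}, so Carol = O. Strike O from Dave, Jack, Erin.
Frank must be L (only option left). Remove L from Jack, Grace.
Jack must be P (only option left). Eliminate P elsewhere: Grace, Hank, Erin.
That leaves Erin = Q. Strike Q from Dave, Grace, Hank.
Dave must be M (only option left).
That leaves Grace = R.
Hank has just one choice, so Hank = N.

Dave=M, Carol=O, Jack=P, Grace=R, Hank=N, Frank=L, Erin=Q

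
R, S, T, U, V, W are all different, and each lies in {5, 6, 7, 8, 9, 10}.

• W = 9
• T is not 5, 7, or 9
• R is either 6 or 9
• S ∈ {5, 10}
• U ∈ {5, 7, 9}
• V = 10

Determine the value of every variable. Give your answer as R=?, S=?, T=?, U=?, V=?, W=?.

R=6, S=5, T=8, U=7, V=10, W=9

V must be 10 (only option left). Remove 10 from S, T.
W's domain is down to {9}, so W = 9. Eliminate 9 elsewhere: R, U.
R has just one choice, so R = 6. So T can't be 6.
S's domain is down to {5}, so S = 5. Strike 5 from U.
T must be 8 (only option left).
U's domain is down to {7}, so U = 7.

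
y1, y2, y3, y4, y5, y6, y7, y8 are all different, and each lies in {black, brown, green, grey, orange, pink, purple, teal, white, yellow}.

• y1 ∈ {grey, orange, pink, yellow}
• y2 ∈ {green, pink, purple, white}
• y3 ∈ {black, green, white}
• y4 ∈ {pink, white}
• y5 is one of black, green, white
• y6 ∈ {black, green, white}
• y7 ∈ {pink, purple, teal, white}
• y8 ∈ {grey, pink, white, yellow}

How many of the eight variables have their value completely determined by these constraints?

3

y3, y5, y6 between them cover only {black, green, white} — a naked triple. Remove those values from y2, y4, y7, y8.
That leaves y4 = pink. Remove pink from y1, y2, y7, y8.
y2 must be purple (only option left). So y7 can't be purple.
y7's domain is down to {teal}, so y7 = teal.
Determined: y2=purple, y4=pink, y7=teal. The other variables each still have more than one consistent value. That makes 3.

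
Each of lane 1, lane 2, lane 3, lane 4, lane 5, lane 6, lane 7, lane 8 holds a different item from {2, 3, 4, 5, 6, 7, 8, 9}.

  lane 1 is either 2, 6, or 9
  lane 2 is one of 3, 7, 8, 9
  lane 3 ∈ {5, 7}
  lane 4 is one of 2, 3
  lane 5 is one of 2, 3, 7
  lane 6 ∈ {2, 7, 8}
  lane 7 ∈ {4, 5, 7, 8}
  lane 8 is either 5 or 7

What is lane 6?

The 8 variables together cover exactly {2, 3, 4, 5, 6, 7, 8, 9} — 8 values for 8 variables — and 4 appears only in lane 7's list, so lane 7 = 4.
The 7 still-open variables together cover exactly {2, 3, 5, 6, 7, 8, 9} — 7 values for 7 variables — and 6 appears only in lane 1's list, so lane 1 = 6.
The 6 still-open variables draw from only 6 values {2, 3, 5, 7, 8, 9}, so each is used; only lane 2 can be 9, hence lane 2 = 9.
Among the 5 still-open variables, 8 fits only lane 6 (and all 5 values in {2, 3, 5, 7, 8} must be used), so lane 6 = 8.

8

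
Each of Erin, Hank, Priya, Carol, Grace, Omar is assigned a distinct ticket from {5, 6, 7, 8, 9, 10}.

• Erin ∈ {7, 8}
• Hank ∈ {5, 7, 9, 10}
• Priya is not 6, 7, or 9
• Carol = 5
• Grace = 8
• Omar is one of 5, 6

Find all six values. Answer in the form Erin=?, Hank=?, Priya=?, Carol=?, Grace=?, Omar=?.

Erin=7, Hank=9, Priya=10, Carol=5, Grace=8, Omar=6

Carol must be 5 (only option left). Strike 5 from Hank, Priya, Omar.
That leaves Grace = 8. Remove 8 from Erin, Priya.
Omar's domain is down to {6}, so Omar = 6.
That leaves Erin = 7. Eliminate 7 elsewhere: Hank.
Priya has just one choice, so Priya = 10. So Hank can't be 10.
Hank has just one choice, so Hank = 9.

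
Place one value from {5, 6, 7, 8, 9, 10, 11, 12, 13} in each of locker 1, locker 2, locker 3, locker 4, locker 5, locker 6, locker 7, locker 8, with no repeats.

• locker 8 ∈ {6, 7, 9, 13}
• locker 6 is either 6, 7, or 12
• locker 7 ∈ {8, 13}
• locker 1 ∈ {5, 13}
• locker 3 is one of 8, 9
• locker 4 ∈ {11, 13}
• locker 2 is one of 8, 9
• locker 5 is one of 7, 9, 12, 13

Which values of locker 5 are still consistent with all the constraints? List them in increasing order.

Among the 8 variables, 5 fits only locker 1 (and all 8 values in {5, 6, 7, 8, 9, 11, 12, 13} must be used), so locker 1 = 5.
The 7 still-open variables draw from only 7 values {6, 7, 8, 9, 11, 12, 13}, so each is used; only locker 4 can be 11, hence locker 4 = 11.
The 2 variables locker 2 and locker 3 are confined to {8, 9}, which locks those values in; drop them from locker 5, locker 7, locker 8.
That leaves locker 7 = 13. So locker 5, locker 8 can't be 13.
No further eliminations apply; locker 5 can still be any of 7, 12.

7, 12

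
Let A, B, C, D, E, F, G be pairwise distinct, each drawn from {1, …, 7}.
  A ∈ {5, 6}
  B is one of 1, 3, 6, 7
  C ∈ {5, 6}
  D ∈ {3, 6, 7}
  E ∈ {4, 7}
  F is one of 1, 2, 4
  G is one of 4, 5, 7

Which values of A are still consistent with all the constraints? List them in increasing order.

Among the 7 variables, 2 fits only F (and all 7 values in {1, 2, 3, 4, 5, 6, 7} must be used), so F = 2.
The 6 still-open variables draw from only 6 values {1, 3, 4, 5, 6, 7}, so each is used; only B can be 1, hence B = 1.
Among the 5 still-open variables, 3 fits only D (and all 5 values in {3, 4, 5, 6, 7} must be used), so D = 3.
A and C between them cover only {5, 6} — a naked pair. Remove those values from G.
No further eliminations apply; A can still be any of 5, 6.

5, 6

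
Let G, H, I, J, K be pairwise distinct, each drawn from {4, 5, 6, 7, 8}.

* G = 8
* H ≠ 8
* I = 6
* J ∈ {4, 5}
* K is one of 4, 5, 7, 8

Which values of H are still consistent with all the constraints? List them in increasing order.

G's domain is down to {8}, so G = 8. Eliminate 8 elsewhere: K.
I's domain is down to {6}, so I = 6. Remove 6 from H.
No further eliminations apply; H can still be any of 4, 5, 7.

4, 5, 7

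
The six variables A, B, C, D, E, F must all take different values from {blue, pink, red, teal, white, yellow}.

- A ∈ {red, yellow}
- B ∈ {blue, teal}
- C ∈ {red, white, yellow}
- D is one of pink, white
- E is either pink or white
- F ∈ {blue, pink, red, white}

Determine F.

blue

The 6 variables together cover exactly {blue, pink, red, teal, white, yellow} — 6 values for 6 variables — and teal appears only in B's list, so B = teal.
The 5 still-open variables draw from only 5 values {blue, pink, red, white, yellow}, so each is used; only F can be blue, hence F = blue.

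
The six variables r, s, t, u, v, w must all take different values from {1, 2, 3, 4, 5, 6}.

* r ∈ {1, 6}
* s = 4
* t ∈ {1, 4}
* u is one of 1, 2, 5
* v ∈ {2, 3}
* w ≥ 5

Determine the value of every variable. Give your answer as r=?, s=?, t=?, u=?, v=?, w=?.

r=6, s=4, t=1, u=2, v=3, w=5

s's domain is down to {4}, so s = 4. Remove 4 from t.
t must be 1 (only option left). Eliminate 1 elsewhere: r, u.
That leaves r = 6. Strike 6 from w.
w's domain is down to {5}, so w = 5. Eliminate 5 elsewhere: u.
u must be 2 (only option left). Remove 2 from v.
That leaves v = 3.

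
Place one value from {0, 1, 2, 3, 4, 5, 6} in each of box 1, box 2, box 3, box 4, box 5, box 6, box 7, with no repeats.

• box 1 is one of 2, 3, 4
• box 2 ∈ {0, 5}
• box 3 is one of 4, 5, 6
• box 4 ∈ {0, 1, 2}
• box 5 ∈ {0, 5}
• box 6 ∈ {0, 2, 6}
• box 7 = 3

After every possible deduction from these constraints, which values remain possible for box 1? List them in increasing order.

2, 4

box 7 has just one choice, so box 7 = 3. So box 1 can't be 3.
Among the 6 still-open variables, 1 fits only box 4 (and all 6 values in {0, 1, 2, 4, 5, 6} must be used), so box 4 = 1.
box 2 and box 5 share exactly the 2 values {0, 5}; by pigeonhole those values go to them, so strike 0, 5 from box 3, box 6.
No further eliminations apply; box 1 can still be any of 2, 4.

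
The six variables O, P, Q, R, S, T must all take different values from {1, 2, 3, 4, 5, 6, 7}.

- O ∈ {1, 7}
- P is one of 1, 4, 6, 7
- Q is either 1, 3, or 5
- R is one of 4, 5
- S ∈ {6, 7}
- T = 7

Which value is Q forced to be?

3

T must be 7 (only option left). Strike 7 from O, P, S.
That leaves O = 1. So P, Q can't be 1.
S's domain is down to {6}, so S = 6. So P can't be 6.
That leaves P = 4. Strike 4 from R.
R's domain is down to {5}, so R = 5. Remove 5 from Q.
So Q = 3.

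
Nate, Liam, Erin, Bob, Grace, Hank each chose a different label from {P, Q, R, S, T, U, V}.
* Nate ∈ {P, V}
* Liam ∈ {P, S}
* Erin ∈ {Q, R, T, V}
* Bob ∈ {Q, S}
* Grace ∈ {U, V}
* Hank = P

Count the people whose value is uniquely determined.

5

Hank has just one choice, so Hank = P. Eliminate P elsewhere: Nate, Liam.
Nate must be V (only option left). Strike V from Erin, Grace.
Liam's domain is down to {S}, so Liam = S. Eliminate S elsewhere: Bob.
Bob must be Q (only option left). So Erin can't be Q.
Grace must be U (only option left).
Determined: Nate=V, Liam=S, Bob=Q, Grace=U, Hank=P. The other people each still have more than one consistent value. That makes 5.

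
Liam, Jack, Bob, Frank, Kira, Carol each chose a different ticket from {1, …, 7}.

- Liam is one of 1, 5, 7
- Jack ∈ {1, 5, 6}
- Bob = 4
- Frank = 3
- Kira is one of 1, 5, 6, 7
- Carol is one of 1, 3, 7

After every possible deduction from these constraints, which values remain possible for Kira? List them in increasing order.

1, 5, 6, 7

Bob has just one choice, so Bob = 4.
Frank must be 3 (only option left). Eliminate 3 elsewhere: Carol.
No further eliminations apply; Kira can still be any of 1, 5, 6, 7.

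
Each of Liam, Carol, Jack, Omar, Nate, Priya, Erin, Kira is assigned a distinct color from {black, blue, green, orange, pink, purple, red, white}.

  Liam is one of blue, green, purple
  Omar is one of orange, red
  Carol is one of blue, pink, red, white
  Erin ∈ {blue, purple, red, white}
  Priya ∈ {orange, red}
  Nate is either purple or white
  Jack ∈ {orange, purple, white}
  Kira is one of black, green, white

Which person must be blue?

Erin

The 8 variables draw from only 8 values {black, blue, green, orange, pink, purple, red, white}, so each is used; only Kira can be black, hence Kira = black.
Among the 7 still-open variables, green fits only Liam (and all 7 values in {blue, green, orange, pink, purple, red, white} must be used), so Liam = green.
Among the 6 still-open variables, pink fits only Carol (and all 6 values in {blue, orange, pink, purple, red, white} must be used), so Carol = pink.
The 5 still-open variables draw from only 5 values {blue, orange, purple, red, white}, so each is used; only Erin can be blue, hence Erin = blue.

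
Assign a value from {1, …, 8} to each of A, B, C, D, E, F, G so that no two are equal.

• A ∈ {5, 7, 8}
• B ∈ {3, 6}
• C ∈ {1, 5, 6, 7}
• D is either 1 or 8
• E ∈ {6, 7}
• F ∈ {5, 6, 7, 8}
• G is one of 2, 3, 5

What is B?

The 7 variables draw from only 7 values {1, 2, 3, 5, 6, 7, 8}, so each is used; only G can be 2, hence G = 2.
The 6 still-open variables draw from only 6 values {1, 3, 5, 6, 7, 8}, so each is used; only B can be 3, hence B = 3.

3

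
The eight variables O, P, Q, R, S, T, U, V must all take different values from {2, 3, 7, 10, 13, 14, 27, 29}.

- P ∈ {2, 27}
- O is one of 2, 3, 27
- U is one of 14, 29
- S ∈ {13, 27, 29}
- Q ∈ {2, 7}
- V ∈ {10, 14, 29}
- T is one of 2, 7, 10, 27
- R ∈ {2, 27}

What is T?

Among the 8 variables, 3 fits only O (and all 8 values in {2, 3, 7, 10, 13, 14, 27, 29} must be used), so O = 3.
The 7 still-open variables draw from only 7 values {2, 7, 10, 13, 14, 27, 29}, so each is used; only S can be 13, hence S = 13.
P and R between them cover only {2, 27} — a naked pair. Remove those values from Q, T.
Q's domain is down to {7}, so Q = 7. Remove 7 from T.
So T = 10.

10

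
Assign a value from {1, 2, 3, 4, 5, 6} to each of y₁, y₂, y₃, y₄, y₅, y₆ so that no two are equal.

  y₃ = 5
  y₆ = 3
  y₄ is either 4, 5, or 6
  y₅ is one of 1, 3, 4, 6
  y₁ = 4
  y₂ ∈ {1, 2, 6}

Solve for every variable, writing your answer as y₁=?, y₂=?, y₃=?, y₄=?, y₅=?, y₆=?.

y₁'s domain is down to {4}, so y₁ = 4. So y₄, y₅ can't be 4.
y₃'s domain is down to {5}, so y₃ = 5. So y₄ can't be 5.
y₄ has just one choice, so y₄ = 6. Remove 6 from y₂, y₅.
That leaves y₆ = 3. Remove 3 from y₅.
That leaves y₅ = 1. Remove 1 from y₂.
y₂ has just one choice, so y₂ = 2.

y₁=4, y₂=2, y₃=5, y₄=6, y₅=1, y₆=3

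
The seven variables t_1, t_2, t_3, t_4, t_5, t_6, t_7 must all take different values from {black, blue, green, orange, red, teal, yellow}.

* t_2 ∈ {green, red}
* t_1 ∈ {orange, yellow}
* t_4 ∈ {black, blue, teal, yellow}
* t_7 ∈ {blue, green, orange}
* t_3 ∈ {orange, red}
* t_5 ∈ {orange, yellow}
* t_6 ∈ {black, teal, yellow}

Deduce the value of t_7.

t_1 and t_5 between them cover only {orange, yellow} — a naked pair. Remove those values from t_3, t_4, t_6, t_7.
t_3 has just one choice, so t_3 = red. So t_2 can't be red.
That leaves t_2 = green. Remove green from t_7.
So t_7 = blue.

blue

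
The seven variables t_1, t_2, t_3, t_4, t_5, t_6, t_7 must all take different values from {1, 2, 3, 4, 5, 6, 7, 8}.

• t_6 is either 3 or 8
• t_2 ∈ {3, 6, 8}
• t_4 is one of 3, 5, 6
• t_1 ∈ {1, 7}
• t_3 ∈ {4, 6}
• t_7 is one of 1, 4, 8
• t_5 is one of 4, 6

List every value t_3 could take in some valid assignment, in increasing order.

Among the 7 variables, 5 fits only t_4 (and all 7 values in {1, 3, 4, 5, 6, 7, 8} must be used), so t_4 = 5.
The 6 still-open variables draw from only 6 values {1, 3, 4, 6, 7, 8}, so each is used; only t_1 can be 7, hence t_1 = 7.
The 5 still-open variables draw from only 5 values {1, 3, 4, 6, 8}, so each is used; only t_7 can be 1, hence t_7 = 1.
The 2 variables t_3 and t_5 are confined to {4, 6}, which locks those values in; drop them from t_2.
No further eliminations apply; t_3 can still be any of 4, 6.

4, 6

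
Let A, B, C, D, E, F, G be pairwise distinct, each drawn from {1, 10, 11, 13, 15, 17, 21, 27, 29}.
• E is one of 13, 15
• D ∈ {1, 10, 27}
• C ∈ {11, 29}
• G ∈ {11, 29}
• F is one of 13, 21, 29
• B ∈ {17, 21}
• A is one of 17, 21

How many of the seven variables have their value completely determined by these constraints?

2

A and B share exactly the 2 values {17, 21}; by pigeonhole those values go to them, so strike 17, 21 from F.
C and G share exactly the 2 values {11, 29}; by pigeonhole those values go to them, so strike 11, 29 from F.
F has just one choice, so F = 13. Eliminate 13 elsewhere: E.
E must be 15 (only option left).
Determined: E=15, F=13. The other variables each still have more than one consistent value. That makes 2.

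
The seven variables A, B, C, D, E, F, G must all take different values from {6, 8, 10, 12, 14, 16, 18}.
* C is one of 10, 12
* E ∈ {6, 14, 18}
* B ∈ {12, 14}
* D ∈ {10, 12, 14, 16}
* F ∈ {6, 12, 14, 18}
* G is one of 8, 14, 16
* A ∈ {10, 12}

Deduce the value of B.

14

The 7 variables together cover exactly {6, 8, 10, 12, 14, 16, 18} — 7 values for 7 variables — and 8 appears only in G's list, so G = 8.
The 6 still-open variables together cover exactly {6, 10, 12, 14, 16, 18} — 6 values for 6 variables — and 16 appears only in D's list, so D = 16.
A and C share exactly the 2 values {10, 12}; by pigeonhole those values go to them, so strike 10, 12 from B, F.
So B = 14.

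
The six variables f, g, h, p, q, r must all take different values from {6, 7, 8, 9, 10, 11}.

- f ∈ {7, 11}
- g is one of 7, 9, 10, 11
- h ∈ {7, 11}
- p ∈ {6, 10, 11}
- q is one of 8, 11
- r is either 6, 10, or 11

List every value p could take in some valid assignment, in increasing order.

Among the 6 variables, 8 fits only q (and all 6 values in {6, 7, 8, 9, 10, 11} must be used), so q = 8.
The 5 still-open variables draw from only 5 values {6, 7, 9, 10, 11}, so each is used; only g can be 9, hence g = 9.
The 2 variables f and h are confined to {7, 11}, which locks those values in; drop them from p, r.
No further eliminations apply; p can still be any of 6, 10.

6, 10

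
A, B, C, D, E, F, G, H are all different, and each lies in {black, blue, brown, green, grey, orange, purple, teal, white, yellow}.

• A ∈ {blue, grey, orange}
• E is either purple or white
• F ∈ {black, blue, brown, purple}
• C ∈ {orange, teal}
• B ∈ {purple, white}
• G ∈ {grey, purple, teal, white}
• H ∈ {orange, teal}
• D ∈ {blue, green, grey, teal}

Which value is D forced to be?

B and E between them cover only {purple, white} — a naked pair. Remove those values from F, G.
C and H share exactly the 2 values {orange, teal}; by pigeonhole those values go to them, so strike orange, teal from A, D, G.
That leaves G = grey. Strike grey from A, D.
A must be blue (only option left). So D, F can't be blue.
So D = green.

green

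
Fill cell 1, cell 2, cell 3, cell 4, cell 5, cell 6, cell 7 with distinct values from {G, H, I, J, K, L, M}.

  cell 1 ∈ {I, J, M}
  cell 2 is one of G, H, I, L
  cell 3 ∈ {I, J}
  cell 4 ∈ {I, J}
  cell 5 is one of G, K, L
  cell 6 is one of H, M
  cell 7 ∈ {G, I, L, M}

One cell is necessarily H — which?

cell 6

The 7 variables draw from only 7 values {G, H, I, J, K, L, M}, so each is used; only cell 5 can be K, hence cell 5 = K.
cell 3 and cell 4 share exactly the 2 values {I, J}; by pigeonhole those values go to them, so strike I, J from cell 1, cell 2, cell 7.
cell 1's domain is down to {M}, so cell 1 = M. So cell 6, cell 7 can't be M.
So H goes to cell 6.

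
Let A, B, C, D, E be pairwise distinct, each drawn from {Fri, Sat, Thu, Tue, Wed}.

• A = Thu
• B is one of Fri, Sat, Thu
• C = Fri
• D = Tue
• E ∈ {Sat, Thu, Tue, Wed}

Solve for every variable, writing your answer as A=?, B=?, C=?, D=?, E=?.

A=Thu, B=Sat, C=Fri, D=Tue, E=Wed

A must be Thu (only option left). So B, E can't be Thu.
C must be Fri (only option left). So B can't be Fri.
D has just one choice, so D = Tue. Remove Tue from E.
B must be Sat (only option left). Strike Sat from E.
E must be Wed (only option left).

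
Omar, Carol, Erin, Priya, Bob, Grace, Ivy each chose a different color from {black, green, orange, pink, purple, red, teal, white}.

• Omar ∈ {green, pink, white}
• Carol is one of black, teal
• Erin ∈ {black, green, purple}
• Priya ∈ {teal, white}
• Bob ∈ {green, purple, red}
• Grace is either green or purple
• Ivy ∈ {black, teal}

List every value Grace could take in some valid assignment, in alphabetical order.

green, purple

The 7 variables together cover exactly {black, green, pink, purple, red, teal, white} — 7 values for 7 variables — and pink appears only in Omar's list, so Omar = pink.
The 6 still-open variables together cover exactly {black, green, purple, red, teal, white} — 6 values for 6 variables — and red appears only in Bob's list, so Bob = red.
The 5 still-open variables draw from only 5 values {black, green, purple, teal, white}, so each is used; only Priya can be white, hence Priya = white.
Carol and Ivy share exactly the 2 values {black, teal}; by pigeonhole those values go to them, so strike black, teal from Erin.
No further eliminations apply; Grace can still be any of green, purple.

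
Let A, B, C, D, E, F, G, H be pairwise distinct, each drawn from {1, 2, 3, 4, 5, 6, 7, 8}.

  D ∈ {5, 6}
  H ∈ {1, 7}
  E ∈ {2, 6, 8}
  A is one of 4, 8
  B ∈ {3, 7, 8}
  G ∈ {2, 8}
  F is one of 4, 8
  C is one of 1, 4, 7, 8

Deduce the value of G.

The 8 variables together cover exactly {1, 2, 3, 4, 5, 6, 7, 8} — 8 values for 8 variables — and 3 appears only in B's list, so B = 3.
The 7 still-open variables draw from only 7 values {1, 2, 4, 5, 6, 7, 8}, so each is used; only D can be 5, hence D = 5.
The 6 still-open variables draw from only 6 values {1, 2, 4, 6, 7, 8}, so each is used; only E can be 6, hence E = 6.
The 5 still-open variables draw from only 5 values {1, 2, 4, 7, 8}, so each is used; only G can be 2, hence G = 2.

2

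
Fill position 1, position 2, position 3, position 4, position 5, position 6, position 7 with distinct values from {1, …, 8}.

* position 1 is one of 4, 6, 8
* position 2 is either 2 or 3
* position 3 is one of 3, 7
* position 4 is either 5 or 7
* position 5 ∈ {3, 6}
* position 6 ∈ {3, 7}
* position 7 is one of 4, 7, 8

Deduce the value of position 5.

6

The 7 variables draw from only 7 values {2, 3, 4, 5, 6, 7, 8}, so each is used; only position 2 can be 2, hence position 2 = 2.
The 6 still-open variables together cover exactly {3, 4, 5, 6, 7, 8} — 6 values for 6 variables — and 5 appears only in position 4's list, so position 4 = 5.
The 2 variables position 3 and position 6 are confined to {3, 7}, which locks those values in; drop them from position 5, position 7.
So position 5 = 6.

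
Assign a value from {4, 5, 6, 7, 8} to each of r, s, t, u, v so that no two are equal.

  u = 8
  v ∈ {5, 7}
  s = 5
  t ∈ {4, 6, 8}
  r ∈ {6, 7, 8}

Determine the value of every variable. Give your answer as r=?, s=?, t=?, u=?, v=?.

r=6, s=5, t=4, u=8, v=7

s has just one choice, so s = 5. Remove 5 from v.
u's domain is down to {8}, so u = 8. Strike 8 from r, t.
v's domain is down to {7}, so v = 7. So r can't be 7.
r has just one choice, so r = 6. So t can't be 6.
t must be 4 (only option left).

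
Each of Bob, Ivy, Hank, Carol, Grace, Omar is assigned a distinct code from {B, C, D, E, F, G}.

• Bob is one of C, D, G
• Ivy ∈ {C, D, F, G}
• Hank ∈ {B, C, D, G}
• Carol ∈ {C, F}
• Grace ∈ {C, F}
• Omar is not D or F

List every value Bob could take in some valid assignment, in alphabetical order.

The 6 variables draw from only 6 values {B, C, D, E, F, G}, so each is used; only Omar can be E, hence Omar = E.
Among the 5 still-open variables, B fits only Hank (and all 5 values in {B, C, D, F, G} must be used), so Hank = B.
Carol and Grace between them cover only {C, F} — a naked pair. Remove those values from Bob, Ivy.
No further eliminations apply; Bob can still be any of D, G.

D, G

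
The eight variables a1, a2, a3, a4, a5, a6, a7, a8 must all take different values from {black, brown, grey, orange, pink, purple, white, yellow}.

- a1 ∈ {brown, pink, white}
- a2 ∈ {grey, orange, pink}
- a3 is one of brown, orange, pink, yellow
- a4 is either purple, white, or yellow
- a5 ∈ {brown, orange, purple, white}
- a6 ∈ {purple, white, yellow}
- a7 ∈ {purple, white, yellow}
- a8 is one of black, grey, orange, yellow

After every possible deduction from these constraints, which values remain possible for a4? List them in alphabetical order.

The 8 variables together cover exactly {black, brown, grey, orange, pink, purple, white, yellow} — 8 values for 8 variables — and black appears only in a8's list, so a8 = black.
The 7 still-open variables together cover exactly {brown, grey, orange, pink, purple, white, yellow} — 7 values for 7 variables — and grey appears only in a2's list, so a2 = grey.
a4, a6, a7 between them cover only {purple, white, yellow} — a naked triple. Remove those values from a1, a3, a5.
No further eliminations apply; a4 can still be any of purple, white, yellow.

purple, white, yellow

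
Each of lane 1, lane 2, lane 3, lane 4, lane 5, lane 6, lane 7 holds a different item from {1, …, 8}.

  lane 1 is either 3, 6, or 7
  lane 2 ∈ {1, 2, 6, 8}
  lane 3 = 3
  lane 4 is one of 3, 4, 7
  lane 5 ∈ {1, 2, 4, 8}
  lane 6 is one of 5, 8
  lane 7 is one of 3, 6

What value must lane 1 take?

7

lane 3's domain is down to {3}, so lane 3 = 3. Strike 3 from lane 1, lane 4, lane 7.
lane 7's domain is down to {6}, so lane 7 = 6. Strike 6 from lane 1, lane 2.
So lane 1 = 7.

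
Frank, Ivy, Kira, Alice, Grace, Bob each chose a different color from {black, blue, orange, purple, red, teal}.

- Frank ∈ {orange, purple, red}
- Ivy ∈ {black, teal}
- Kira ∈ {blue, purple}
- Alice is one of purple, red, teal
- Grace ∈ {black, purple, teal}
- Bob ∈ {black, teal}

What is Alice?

The 6 variables together cover exactly {black, blue, orange, purple, red, teal} — 6 values for 6 variables — and blue appears only in Kira's list, so Kira = blue.
Among the 5 still-open variables, orange fits only Frank (and all 5 values in {black, orange, purple, red, teal} must be used), so Frank = orange.
The 4 still-open variables draw from only 4 values {black, purple, red, teal}, so each is used; only Alice can be red, hence Alice = red.

red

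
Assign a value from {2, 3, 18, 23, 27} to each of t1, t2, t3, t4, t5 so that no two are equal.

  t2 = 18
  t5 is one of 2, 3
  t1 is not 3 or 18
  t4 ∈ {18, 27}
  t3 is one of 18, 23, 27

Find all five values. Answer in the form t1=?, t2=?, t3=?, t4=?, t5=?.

t2 has just one choice, so t2 = 18. Eliminate 18 elsewhere: t3, t4.
t4 has just one choice, so t4 = 27. Strike 27 from t1, t3.
t3 must be 23 (only option left). Eliminate 23 elsewhere: t1.
t1 must be 2 (only option left). So t5 can't be 2.
t5's domain is down to {3}, so t5 = 3.

t1=2, t2=18, t3=23, t4=27, t5=3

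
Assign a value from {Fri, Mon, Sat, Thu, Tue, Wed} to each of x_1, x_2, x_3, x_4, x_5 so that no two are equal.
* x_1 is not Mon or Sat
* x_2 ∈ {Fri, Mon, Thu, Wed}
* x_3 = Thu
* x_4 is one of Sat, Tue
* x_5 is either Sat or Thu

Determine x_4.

x_3 must be Thu (only option left). Strike Thu from x_1, x_2, x_5.
x_5 must be Sat (only option left). Eliminate Sat elsewhere: x_4.
So x_4 = Tue.

Tue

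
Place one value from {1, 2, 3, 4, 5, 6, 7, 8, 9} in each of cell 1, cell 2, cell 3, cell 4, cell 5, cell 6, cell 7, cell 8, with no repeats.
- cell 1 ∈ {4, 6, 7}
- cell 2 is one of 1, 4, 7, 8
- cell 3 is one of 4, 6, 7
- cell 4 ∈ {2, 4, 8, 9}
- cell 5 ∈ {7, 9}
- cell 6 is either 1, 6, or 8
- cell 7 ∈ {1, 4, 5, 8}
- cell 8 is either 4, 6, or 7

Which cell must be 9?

cell 5

The 8 variables draw from only 8 values {1, 2, 4, 5, 6, 7, 8, 9}, so each is used; only cell 4 can be 2, hence cell 4 = 2.
The 7 still-open variables draw from only 7 values {1, 4, 5, 6, 7, 8, 9}, so each is used; only cell 7 can be 5, hence cell 7 = 5.
The 6 still-open variables together cover exactly {1, 4, 6, 7, 8, 9} — 6 values for 6 variables — and 9 appears only in cell 5's list, so cell 5 = 9.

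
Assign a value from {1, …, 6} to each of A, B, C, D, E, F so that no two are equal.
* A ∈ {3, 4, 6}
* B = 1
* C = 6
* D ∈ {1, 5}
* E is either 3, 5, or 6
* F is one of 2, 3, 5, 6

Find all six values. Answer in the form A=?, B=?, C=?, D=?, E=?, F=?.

B's domain is down to {1}, so B = 1. Strike 1 from D.
C has just one choice, so C = 6. Remove 6 from A, E, F.
D's domain is down to {5}, so D = 5. So E, F can't be 5.
E must be 3 (only option left). Eliminate 3 elsewhere: A, F.
F's domain is down to {2}, so F = 2.
A's domain is down to {4}, so A = 4.

A=4, B=1, C=6, D=5, E=3, F=2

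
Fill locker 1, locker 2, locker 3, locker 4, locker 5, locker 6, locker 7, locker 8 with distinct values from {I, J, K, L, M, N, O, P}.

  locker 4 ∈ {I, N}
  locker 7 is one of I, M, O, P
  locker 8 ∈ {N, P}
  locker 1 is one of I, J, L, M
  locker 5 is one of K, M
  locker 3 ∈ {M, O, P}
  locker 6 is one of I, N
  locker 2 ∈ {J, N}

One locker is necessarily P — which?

locker 8

Among the 8 variables, K fits only locker 5 (and all 8 values in {I, J, K, L, M, N, O, P} must be used), so locker 5 = K.
The 7 still-open variables draw from only 7 values {I, J, L, M, N, O, P}, so each is used; only locker 1 can be L, hence locker 1 = L.
Among the 6 still-open variables, J fits only locker 2 (and all 6 values in {I, J, M, N, O, P} must be used), so locker 2 = J.
locker 4 and locker 6 share exactly the 2 values {I, N}; by pigeonhole those values go to them, so strike I, N from locker 7, locker 8.
So P goes to locker 8.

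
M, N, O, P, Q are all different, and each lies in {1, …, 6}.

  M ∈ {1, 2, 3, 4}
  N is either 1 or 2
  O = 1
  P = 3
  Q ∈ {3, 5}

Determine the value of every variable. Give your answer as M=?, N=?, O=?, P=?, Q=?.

O must be 1 (only option left). So M, N can't be 1.
P has just one choice, so P = 3. Strike 3 from M, Q.
Q must be 5 (only option left).
N must be 2 (only option left). Strike 2 from M.
M has just one choice, so M = 4.

M=4, N=2, O=1, P=3, Q=5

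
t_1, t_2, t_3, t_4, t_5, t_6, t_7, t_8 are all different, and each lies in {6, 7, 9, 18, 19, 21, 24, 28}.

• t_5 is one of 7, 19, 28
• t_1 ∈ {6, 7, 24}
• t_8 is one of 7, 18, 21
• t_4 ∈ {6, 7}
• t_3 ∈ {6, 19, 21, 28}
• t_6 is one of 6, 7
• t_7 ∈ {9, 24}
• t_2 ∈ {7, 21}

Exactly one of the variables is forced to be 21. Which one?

The 8 variables together cover exactly {6, 7, 9, 18, 19, 21, 24, 28} — 8 values for 8 variables — and 9 appears only in t_7's list, so t_7 = 9.
The 7 still-open variables draw from only 7 values {6, 7, 18, 19, 21, 24, 28}, so each is used; only t_8 can be 18, hence t_8 = 18.
The 6 still-open variables draw from only 6 values {6, 7, 19, 21, 24, 28}, so each is used; only t_1 can be 24, hence t_1 = 24.
t_4 and t_6 between them cover only {6, 7} — a naked pair. Remove those values from t_2, t_3, t_5.
So 21 goes to t_2.

t_2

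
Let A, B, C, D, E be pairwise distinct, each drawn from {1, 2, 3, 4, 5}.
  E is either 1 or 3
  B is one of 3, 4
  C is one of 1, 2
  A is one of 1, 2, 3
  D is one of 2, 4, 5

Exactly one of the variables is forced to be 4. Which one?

Among the 5 variables, 5 fits only D (and all 5 values in {1, 2, 3, 4, 5} must be used), so D = 5.
The 4 still-open variables draw from only 4 values {1, 2, 3, 4}, so each is used; only B can be 4, hence B = 4.

B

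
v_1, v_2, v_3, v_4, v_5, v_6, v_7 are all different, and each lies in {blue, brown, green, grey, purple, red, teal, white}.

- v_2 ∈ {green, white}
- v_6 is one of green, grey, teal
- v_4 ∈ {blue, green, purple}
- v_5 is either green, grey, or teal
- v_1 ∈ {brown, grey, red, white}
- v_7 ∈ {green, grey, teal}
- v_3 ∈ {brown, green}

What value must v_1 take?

The 3 variables v_5, v_6, v_7 are confined to {green, grey, teal}, which locks those values in; drop them from v_1, v_2, v_3, v_4.
v_2 has just one choice, so v_2 = white. Strike white from v_1.
That leaves v_3 = brown. So v_1 can't be brown.
So v_1 = red.

red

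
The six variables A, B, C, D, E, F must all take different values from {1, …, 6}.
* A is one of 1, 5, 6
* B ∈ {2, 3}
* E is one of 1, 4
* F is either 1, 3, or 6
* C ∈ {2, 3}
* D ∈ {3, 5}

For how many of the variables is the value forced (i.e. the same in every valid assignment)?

2

The 6 variables together cover exactly {1, 2, 3, 4, 5, 6} — 6 values for 6 variables — and 4 appears only in E's list, so E = 4.
The 2 variables B and C are confined to {2, 3}, which locks those values in; drop them from D, F.
D's domain is down to {5}, so D = 5. Remove 5 from A.
Determined: D=5, E=4. The other variables each still have more than one consistent value. That makes 2.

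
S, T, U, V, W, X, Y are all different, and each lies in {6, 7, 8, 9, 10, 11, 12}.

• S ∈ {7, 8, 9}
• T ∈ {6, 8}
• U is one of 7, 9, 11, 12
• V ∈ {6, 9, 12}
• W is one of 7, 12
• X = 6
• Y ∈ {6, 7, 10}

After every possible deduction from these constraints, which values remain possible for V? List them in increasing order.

9, 12

X has just one choice, so X = 6. So T, V, Y can't be 6.
T's domain is down to {8}, so T = 8. Eliminate 8 elsewhere: S.
The 5 still-open variables draw from only 5 values {7, 9, 10, 11, 12}, so each is used; only Y can be 10, hence Y = 10.
Among the 4 still-open variables, 11 fits only U (and all 4 values in {7, 9, 11, 12} must be used), so U = 11.
No further eliminations apply; V can still be any of 9, 12.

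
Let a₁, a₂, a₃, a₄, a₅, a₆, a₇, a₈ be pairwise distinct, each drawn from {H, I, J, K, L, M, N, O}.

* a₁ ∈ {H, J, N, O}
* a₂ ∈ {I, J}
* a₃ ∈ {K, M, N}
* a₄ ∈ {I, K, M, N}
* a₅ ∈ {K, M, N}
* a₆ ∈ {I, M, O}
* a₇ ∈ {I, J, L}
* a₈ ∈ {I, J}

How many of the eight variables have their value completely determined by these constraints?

Among the 8 variables, H fits only a₁ (and all 8 values in {H, I, J, K, L, M, N, O} must be used), so a₁ = H.
The 7 still-open variables together cover exactly {I, J, K, L, M, N, O} — 7 values for 7 variables — and L appears only in a₇'s list, so a₇ = L.
The 6 still-open variables together cover exactly {I, J, K, M, N, O} — 6 values for 6 variables — and O appears only in a₆'s list, so a₆ = O.
The 2 variables a₂ and a₈ are confined to {I, J}, which locks those values in; drop them from a₄.
Determined: a₁=H, a₆=O, a₇=L. The other variables each still have more than one consistent value. That makes 3.

3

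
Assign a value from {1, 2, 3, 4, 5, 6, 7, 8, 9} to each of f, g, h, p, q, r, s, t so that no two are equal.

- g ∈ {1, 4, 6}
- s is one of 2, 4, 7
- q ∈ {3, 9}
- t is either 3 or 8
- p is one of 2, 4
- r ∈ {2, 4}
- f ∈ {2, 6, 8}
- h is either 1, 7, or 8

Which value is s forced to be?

7

Among the 8 variables, 9 fits only q (and all 8 values in {1, 2, 3, 4, 6, 7, 8, 9} must be used), so q = 9.
The 7 still-open variables together cover exactly {1, 2, 3, 4, 6, 7, 8} — 7 values for 7 variables — and 3 appears only in t's list, so t = 3.
The 2 variables p and r are confined to {2, 4}, which locks those values in; drop them from f, g, s.
So s = 7.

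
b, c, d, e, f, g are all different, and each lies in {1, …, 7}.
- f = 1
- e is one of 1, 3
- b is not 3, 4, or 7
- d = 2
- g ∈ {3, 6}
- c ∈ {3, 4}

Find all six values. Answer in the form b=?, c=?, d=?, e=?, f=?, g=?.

d must be 2 (only option left). So b can't be 2.
That leaves f = 1. So b, e can't be 1.
e must be 3 (only option left). Strike 3 from c, g.
g has just one choice, so g = 6. Eliminate 6 elsewhere: b.
b's domain is down to {5}, so b = 5.
That leaves c = 4.

b=5, c=4, d=2, e=3, f=1, g=6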